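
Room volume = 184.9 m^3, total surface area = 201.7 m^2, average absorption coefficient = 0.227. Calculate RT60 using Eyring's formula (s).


Given values:
  V = 184.9 m^3, S = 201.7 m^2, alpha = 0.227
Formula: RT60 = 0.161 * V / (-S * ln(1 - alpha))
Compute ln(1 - 0.227) = ln(0.773) = -0.257476
Denominator: -201.7 * -0.257476 = 51.9329
Numerator: 0.161 * 184.9 = 29.7689
RT60 = 29.7689 / 51.9329 = 0.573

0.573 s


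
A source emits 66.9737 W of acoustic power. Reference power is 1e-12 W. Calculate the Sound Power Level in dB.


Given values:
  W = 66.9737 W
  W_ref = 1e-12 W
Formula: SWL = 10 * log10(W / W_ref)
Compute ratio: W / W_ref = 66973700000000
Compute log10: log10(66973700000000) = 13.825904
Multiply: SWL = 10 * 13.825904 = 138.26

138.26 dB


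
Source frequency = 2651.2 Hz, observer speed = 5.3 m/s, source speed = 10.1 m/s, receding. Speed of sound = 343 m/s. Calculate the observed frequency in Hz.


Given values:
  f_s = 2651.2 Hz, v_o = 5.3 m/s, v_s = 10.1 m/s
  Direction: receding
Formula: f_o = f_s * (c - v_o) / (c + v_s)
Numerator: c - v_o = 343 - 5.3 = 337.7
Denominator: c + v_s = 343 + 10.1 = 353.1
f_o = 2651.2 * 337.7 / 353.1 = 2535.57

2535.57 Hz


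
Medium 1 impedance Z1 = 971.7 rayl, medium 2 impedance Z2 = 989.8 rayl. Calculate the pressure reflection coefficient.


Given values:
  Z1 = 971.7 rayl, Z2 = 989.8 rayl
Formula: R = (Z2 - Z1) / (Z2 + Z1)
Numerator: Z2 - Z1 = 989.8 - 971.7 = 18.1
Denominator: Z2 + Z1 = 989.8 + 971.7 = 1961.5
R = 18.1 / 1961.5 = 0.0092

0.0092


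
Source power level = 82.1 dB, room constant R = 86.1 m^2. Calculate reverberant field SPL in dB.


Given values:
  Lw = 82.1 dB, R = 86.1 m^2
Formula: SPL = Lw + 10 * log10(4 / R)
Compute 4 / R = 4 / 86.1 = 0.046458
Compute 10 * log10(0.046458) = -13.3294
SPL = 82.1 + (-13.3294) = 68.77

68.77 dB


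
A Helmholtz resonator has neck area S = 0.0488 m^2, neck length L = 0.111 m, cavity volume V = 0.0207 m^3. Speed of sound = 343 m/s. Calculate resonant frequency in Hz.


Given values:
  S = 0.0488 m^2, L = 0.111 m, V = 0.0207 m^3, c = 343 m/s
Formula: f = (c / (2*pi)) * sqrt(S / (V * L))
Compute V * L = 0.0207 * 0.111 = 0.0022977
Compute S / (V * L) = 0.0488 / 0.0022977 = 21.2386
Compute sqrt(21.2386) = 4.608536
Compute c / (2*pi) = 343 / 6.283185 = 54.590148
f = 54.590148 * 4.608536 = 251.58

251.58 Hz


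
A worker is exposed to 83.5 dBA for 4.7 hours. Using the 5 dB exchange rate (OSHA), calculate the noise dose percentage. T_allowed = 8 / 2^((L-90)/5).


Given values:
  L = 83.5 dBA, T = 4.7 hours
Formula: T_allowed = 8 / 2^((L - 90) / 5)
Compute exponent: (83.5 - 90) / 5 = -1.3
Compute 2^(-1.3) = 0.406126
T_allowed = 8 / 0.406126 = 19.69832 hours
Dose = (T / T_allowed) * 100
Dose = (4.7 / 19.69832) * 100 = 23.86

23.86 %


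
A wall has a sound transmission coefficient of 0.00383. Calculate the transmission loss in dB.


Given values:
  tau = 0.00383
Formula: TL = 10 * log10(1 / tau)
Compute 1 / tau = 1 / 0.00383 = 261.0966
Compute log10(261.0966) = 2.416801
TL = 10 * 2.416801 = 24.17

24.17 dB


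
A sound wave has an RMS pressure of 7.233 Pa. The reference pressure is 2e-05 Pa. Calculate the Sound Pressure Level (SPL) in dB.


Given values:
  p = 7.233 Pa
  p_ref = 2e-05 Pa
Formula: SPL = 20 * log10(p / p_ref)
Compute ratio: p / p_ref = 7.233 / 2e-05 = 361650
Compute log10: log10(361650) = 5.558288
Multiply: SPL = 20 * 5.558288 = 111.17

111.17 dB


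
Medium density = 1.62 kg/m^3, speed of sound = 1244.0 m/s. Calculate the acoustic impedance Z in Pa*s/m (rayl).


Given values:
  rho = 1.62 kg/m^3
  c = 1244.0 m/s
Formula: Z = rho * c
Z = 1.62 * 1244.0
Z = 2015.28

2015.28 rayl


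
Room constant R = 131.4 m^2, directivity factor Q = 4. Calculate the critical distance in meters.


Given values:
  R = 131.4 m^2, Q = 4
Formula: d_c = 0.141 * sqrt(Q * R)
Compute Q * R = 4 * 131.4 = 525.6
Compute sqrt(525.6) = 22.926
d_c = 0.141 * 22.926 = 3.233

3.233 m


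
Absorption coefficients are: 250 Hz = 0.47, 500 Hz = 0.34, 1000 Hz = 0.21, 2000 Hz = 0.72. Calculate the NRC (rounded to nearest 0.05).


Given values:
  a_250 = 0.47, a_500 = 0.34
  a_1000 = 0.21, a_2000 = 0.72
Formula: NRC = (a250 + a500 + a1000 + a2000) / 4
Sum = 0.47 + 0.34 + 0.21 + 0.72 = 1.74
NRC = 1.74 / 4 = 0.435
Rounded to nearest 0.05: 0.45

0.45


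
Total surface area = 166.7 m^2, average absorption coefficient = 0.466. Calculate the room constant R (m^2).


Given values:
  S = 166.7 m^2, alpha = 0.466
Formula: R = S * alpha / (1 - alpha)
Numerator: 166.7 * 0.466 = 77.6822
Denominator: 1 - 0.466 = 0.534
R = 77.6822 / 0.534 = 145.47

145.47 m^2


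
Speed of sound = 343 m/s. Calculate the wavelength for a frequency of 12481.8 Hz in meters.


Given values:
  c = 343 m/s, f = 12481.8 Hz
Formula: lambda = c / f
lambda = 343 / 12481.8
lambda = 0.0275

0.0275 m


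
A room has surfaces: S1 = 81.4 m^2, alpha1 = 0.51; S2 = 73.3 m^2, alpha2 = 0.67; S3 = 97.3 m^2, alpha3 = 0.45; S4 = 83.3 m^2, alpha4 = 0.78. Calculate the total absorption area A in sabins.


Given surfaces:
  Surface 1: 81.4 * 0.51 = 41.514
  Surface 2: 73.3 * 0.67 = 49.111
  Surface 3: 97.3 * 0.45 = 43.785
  Surface 4: 83.3 * 0.78 = 64.974
Formula: A = sum(Si * alpha_i)
A = 41.514 + 49.111 + 43.785 + 64.974
A = 199.38

199.38 sabins


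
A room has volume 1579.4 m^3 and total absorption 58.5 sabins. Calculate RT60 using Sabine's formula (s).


Given values:
  V = 1579.4 m^3
  A = 58.5 sabins
Formula: RT60 = 0.161 * V / A
Numerator: 0.161 * 1579.4 = 254.2834
RT60 = 254.2834 / 58.5 = 4.347

4.347 s


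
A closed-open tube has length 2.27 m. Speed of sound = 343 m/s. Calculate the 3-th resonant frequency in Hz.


Given values:
  Tube type: closed-open, L = 2.27 m, c = 343 m/s, n = 3
Formula: f_n = (2n - 1) * c / (4 * L)
Compute 2n - 1 = 2*3 - 1 = 5
Compute 4 * L = 4 * 2.27 = 9.08
f = 5 * 343 / 9.08
f = 188.88

188.88 Hz


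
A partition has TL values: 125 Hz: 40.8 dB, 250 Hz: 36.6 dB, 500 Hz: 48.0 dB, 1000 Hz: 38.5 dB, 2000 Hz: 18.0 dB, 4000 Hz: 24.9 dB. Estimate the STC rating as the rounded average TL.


Given TL values at each frequency:
  125 Hz: 40.8 dB
  250 Hz: 36.6 dB
  500 Hz: 48.0 dB
  1000 Hz: 38.5 dB
  2000 Hz: 18.0 dB
  4000 Hz: 24.9 dB
Formula: STC ~ round(average of TL values)
Sum = 40.8 + 36.6 + 48.0 + 38.5 + 18.0 + 24.9 = 206.8
Average = 206.8 / 6 = 34.47
Rounded: 34

34


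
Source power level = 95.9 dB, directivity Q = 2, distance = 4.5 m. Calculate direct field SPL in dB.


Given values:
  Lw = 95.9 dB, Q = 2, r = 4.5 m
Formula: SPL = Lw + 10 * log10(Q / (4 * pi * r^2))
Compute 4 * pi * r^2 = 4 * pi * 4.5^2 = 254.469
Compute Q / denom = 2 / 254.469 = 0.0078595
Compute 10 * log10(0.0078595) = -21.0461
SPL = 95.9 + (-21.0461) = 74.85

74.85 dB


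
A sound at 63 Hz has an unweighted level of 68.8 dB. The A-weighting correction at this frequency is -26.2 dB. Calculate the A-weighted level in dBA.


Given values:
  SPL = 68.8 dB
  A-weighting at 63 Hz = -26.2 dB
Formula: L_A = SPL + A_weight
L_A = 68.8 + (-26.2)
L_A = 42.6

42.6 dBA


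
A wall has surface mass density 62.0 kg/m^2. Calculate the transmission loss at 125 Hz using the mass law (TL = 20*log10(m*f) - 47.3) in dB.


Given values:
  m = 62.0 kg/m^2, f = 125 Hz
Formula: TL = 20 * log10(m * f) - 47.3
Compute m * f = 62.0 * 125 = 7750.0
Compute log10(7750.0) = 3.889302
Compute 20 * 3.889302 = 77.786
TL = 77.786 - 47.3 = 30.49

30.49 dB


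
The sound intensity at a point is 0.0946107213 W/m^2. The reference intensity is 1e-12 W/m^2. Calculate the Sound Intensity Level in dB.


Given values:
  I = 0.0946107213 W/m^2
  I_ref = 1e-12 W/m^2
Formula: SIL = 10 * log10(I / I_ref)
Compute ratio: I / I_ref = 94610721300
Compute log10: log10(94610721300) = 10.97594
Multiply: SIL = 10 * 10.97594 = 109.76

109.76 dB


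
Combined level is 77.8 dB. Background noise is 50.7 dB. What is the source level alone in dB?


Given values:
  L_total = 77.8 dB, L_bg = 50.7 dB
Formula: L_source = 10 * log10(10^(L_total/10) - 10^(L_bg/10))
Convert to linear:
  10^(77.8/10) = 60255958.6074
  10^(50.7/10) = 117489.7555
Difference: 60255958.6074 - 117489.7555 = 60138468.8519
L_source = 10 * log10(60138468.8519) = 77.79

77.79 dB


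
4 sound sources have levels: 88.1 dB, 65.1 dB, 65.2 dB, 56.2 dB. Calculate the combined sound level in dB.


Formula: L_total = 10 * log10( sum(10^(Li/10)) )
  Source 1: 10^(88.1/10) = 645654229.0347
  Source 2: 10^(65.1/10) = 3235936.5693
  Source 3: 10^(65.2/10) = 3311311.2148
  Source 4: 10^(56.2/10) = 416869.3835
Sum of linear values = 652618346.2023
L_total = 10 * log10(652618346.2023) = 88.15

88.15 dB


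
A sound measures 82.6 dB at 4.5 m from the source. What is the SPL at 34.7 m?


Given values:
  SPL1 = 82.6 dB, r1 = 4.5 m, r2 = 34.7 m
Formula: SPL2 = SPL1 - 20 * log10(r2 / r1)
Compute ratio: r2 / r1 = 34.7 / 4.5 = 7.7111
Compute log10: log10(7.7111) = 0.887116
Compute drop: 20 * 0.887116 = 17.7423
SPL2 = 82.6 - 17.7423 = 64.86

64.86 dB


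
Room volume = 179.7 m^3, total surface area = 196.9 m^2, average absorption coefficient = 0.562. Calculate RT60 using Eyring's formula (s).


Given values:
  V = 179.7 m^3, S = 196.9 m^2, alpha = 0.562
Formula: RT60 = 0.161 * V / (-S * ln(1 - alpha))
Compute ln(1 - 0.562) = ln(0.438) = -0.825536
Denominator: -196.9 * -0.825536 = 162.548
Numerator: 0.161 * 179.7 = 28.9317
RT60 = 28.9317 / 162.548 = 0.178

0.178 s


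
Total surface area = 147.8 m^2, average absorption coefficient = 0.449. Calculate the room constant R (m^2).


Given values:
  S = 147.8 m^2, alpha = 0.449
Formula: R = S * alpha / (1 - alpha)
Numerator: 147.8 * 0.449 = 66.3622
Denominator: 1 - 0.449 = 0.551
R = 66.3622 / 0.551 = 120.44

120.44 m^2


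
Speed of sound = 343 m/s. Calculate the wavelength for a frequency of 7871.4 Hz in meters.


Given values:
  c = 343 m/s, f = 7871.4 Hz
Formula: lambda = c / f
lambda = 343 / 7871.4
lambda = 0.0436

0.0436 m


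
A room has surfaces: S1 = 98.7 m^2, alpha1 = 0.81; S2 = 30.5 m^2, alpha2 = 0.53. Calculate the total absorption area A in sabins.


Given surfaces:
  Surface 1: 98.7 * 0.81 = 79.947
  Surface 2: 30.5 * 0.53 = 16.165
Formula: A = sum(Si * alpha_i)
A = 79.947 + 16.165
A = 96.11

96.11 sabins


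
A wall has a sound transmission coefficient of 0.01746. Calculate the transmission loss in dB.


Given values:
  tau = 0.01746
Formula: TL = 10 * log10(1 / tau)
Compute 1 / tau = 1 / 0.01746 = 57.2738
Compute log10(57.2738) = 1.757956
TL = 10 * 1.757956 = 17.58

17.58 dB


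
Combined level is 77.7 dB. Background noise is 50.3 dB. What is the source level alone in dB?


Given values:
  L_total = 77.7 dB, L_bg = 50.3 dB
Formula: L_source = 10 * log10(10^(L_total/10) - 10^(L_bg/10))
Convert to linear:
  10^(77.7/10) = 58884365.5356
  10^(50.3/10) = 107151.9305
Difference: 58884365.5356 - 107151.9305 = 58777213.6051
L_source = 10 * log10(58777213.6051) = 77.69

77.69 dB


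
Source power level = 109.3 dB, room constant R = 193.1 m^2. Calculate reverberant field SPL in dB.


Given values:
  Lw = 109.3 dB, R = 193.1 m^2
Formula: SPL = Lw + 10 * log10(4 / R)
Compute 4 / R = 4 / 193.1 = 0.020715
Compute 10 * log10(0.020715) = -16.8372
SPL = 109.3 + (-16.8372) = 92.46

92.46 dB


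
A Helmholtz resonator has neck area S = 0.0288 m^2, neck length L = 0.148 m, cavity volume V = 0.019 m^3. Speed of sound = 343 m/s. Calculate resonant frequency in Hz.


Given values:
  S = 0.0288 m^2, L = 0.148 m, V = 0.019 m^3, c = 343 m/s
Formula: f = (c / (2*pi)) * sqrt(S / (V * L))
Compute V * L = 0.019 * 0.148 = 0.002812
Compute S / (V * L) = 0.0288 / 0.002812 = 10.2418
Compute sqrt(10.2418) = 3.200281
Compute c / (2*pi) = 343 / 6.283185 = 54.590148
f = 54.590148 * 3.200281 = 174.7

174.7 Hz


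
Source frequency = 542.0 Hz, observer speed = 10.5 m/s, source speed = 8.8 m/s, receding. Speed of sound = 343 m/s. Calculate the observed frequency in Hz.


Given values:
  f_s = 542.0 Hz, v_o = 10.5 m/s, v_s = 8.8 m/s
  Direction: receding
Formula: f_o = f_s * (c - v_o) / (c + v_s)
Numerator: c - v_o = 343 - 10.5 = 332.5
Denominator: c + v_s = 343 + 8.8 = 351.8
f_o = 542.0 * 332.5 / 351.8 = 512.27

512.27 Hz


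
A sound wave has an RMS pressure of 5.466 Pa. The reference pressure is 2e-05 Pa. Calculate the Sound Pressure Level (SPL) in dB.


Given values:
  p = 5.466 Pa
  p_ref = 2e-05 Pa
Formula: SPL = 20 * log10(p / p_ref)
Compute ratio: p / p_ref = 5.466 / 2e-05 = 273300
Compute log10: log10(273300) = 5.43664
Multiply: SPL = 20 * 5.43664 = 108.73

108.73 dB


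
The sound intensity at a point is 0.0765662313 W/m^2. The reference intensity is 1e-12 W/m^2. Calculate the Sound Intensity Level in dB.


Given values:
  I = 0.0765662313 W/m^2
  I_ref = 1e-12 W/m^2
Formula: SIL = 10 * log10(I / I_ref)
Compute ratio: I / I_ref = 76566231300
Compute log10: log10(76566231300) = 10.884037
Multiply: SIL = 10 * 10.884037 = 108.84

108.84 dB


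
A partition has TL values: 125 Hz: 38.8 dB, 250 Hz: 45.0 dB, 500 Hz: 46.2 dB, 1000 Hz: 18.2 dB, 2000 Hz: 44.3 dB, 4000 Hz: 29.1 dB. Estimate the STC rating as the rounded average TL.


Given TL values at each frequency:
  125 Hz: 38.8 dB
  250 Hz: 45.0 dB
  500 Hz: 46.2 dB
  1000 Hz: 18.2 dB
  2000 Hz: 44.3 dB
  4000 Hz: 29.1 dB
Formula: STC ~ round(average of TL values)
Sum = 38.8 + 45.0 + 46.2 + 18.2 + 44.3 + 29.1 = 221.6
Average = 221.6 / 6 = 36.93
Rounded: 37

37


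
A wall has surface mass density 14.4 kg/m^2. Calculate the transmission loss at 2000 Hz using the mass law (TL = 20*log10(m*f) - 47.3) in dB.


Given values:
  m = 14.4 kg/m^2, f = 2000 Hz
Formula: TL = 20 * log10(m * f) - 47.3
Compute m * f = 14.4 * 2000 = 28800.0
Compute log10(28800.0) = 4.459392
Compute 20 * 4.459392 = 89.1878
TL = 89.1878 - 47.3 = 41.89

41.89 dB


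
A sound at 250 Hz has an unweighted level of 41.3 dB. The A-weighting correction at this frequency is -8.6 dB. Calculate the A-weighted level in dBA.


Given values:
  SPL = 41.3 dB
  A-weighting at 250 Hz = -8.6 dB
Formula: L_A = SPL + A_weight
L_A = 41.3 + (-8.6)
L_A = 32.7

32.7 dBA


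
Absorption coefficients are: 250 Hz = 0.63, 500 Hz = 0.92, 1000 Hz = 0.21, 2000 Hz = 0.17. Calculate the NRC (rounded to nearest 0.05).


Given values:
  a_250 = 0.63, a_500 = 0.92
  a_1000 = 0.21, a_2000 = 0.17
Formula: NRC = (a250 + a500 + a1000 + a2000) / 4
Sum = 0.63 + 0.92 + 0.21 + 0.17 = 1.93
NRC = 1.93 / 4 = 0.4825
Rounded to nearest 0.05: 0.5

0.5


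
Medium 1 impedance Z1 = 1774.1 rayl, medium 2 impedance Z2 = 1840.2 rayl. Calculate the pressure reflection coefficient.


Given values:
  Z1 = 1774.1 rayl, Z2 = 1840.2 rayl
Formula: R = (Z2 - Z1) / (Z2 + Z1)
Numerator: Z2 - Z1 = 1840.2 - 1774.1 = 66.1
Denominator: Z2 + Z1 = 1840.2 + 1774.1 = 3614.3
R = 66.1 / 3614.3 = 0.0183

0.0183


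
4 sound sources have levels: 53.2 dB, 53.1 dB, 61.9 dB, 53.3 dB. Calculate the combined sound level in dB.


Formula: L_total = 10 * log10( sum(10^(Li/10)) )
  Source 1: 10^(53.2/10) = 208929.6131
  Source 2: 10^(53.1/10) = 204173.7945
  Source 3: 10^(61.9/10) = 1548816.6189
  Source 4: 10^(53.3/10) = 213796.209
Sum of linear values = 2175716.2355
L_total = 10 * log10(2175716.2355) = 63.38

63.38 dB


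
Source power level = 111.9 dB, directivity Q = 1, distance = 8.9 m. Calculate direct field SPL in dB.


Given values:
  Lw = 111.9 dB, Q = 1, r = 8.9 m
Formula: SPL = Lw + 10 * log10(Q / (4 * pi * r^2))
Compute 4 * pi * r^2 = 4 * pi * 8.9^2 = 995.3822
Compute Q / denom = 1 / 995.3822 = 0.00100464
Compute 10 * log10(0.00100464) = -29.9799
SPL = 111.9 + (-29.9799) = 81.92

81.92 dB


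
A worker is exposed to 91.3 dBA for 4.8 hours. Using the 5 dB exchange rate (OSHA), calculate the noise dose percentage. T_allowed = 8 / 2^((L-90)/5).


Given values:
  L = 91.3 dBA, T = 4.8 hours
Formula: T_allowed = 8 / 2^((L - 90) / 5)
Compute exponent: (91.3 - 90) / 5 = 0.26
Compute 2^(0.26) = 1.197479
T_allowed = 8 / 1.197479 = 6.680702 hours
Dose = (T / T_allowed) * 100
Dose = (4.8 / 6.680702) * 100 = 71.85

71.85 %


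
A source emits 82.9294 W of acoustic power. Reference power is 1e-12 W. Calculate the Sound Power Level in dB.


Given values:
  W = 82.9294 W
  W_ref = 1e-12 W
Formula: SWL = 10 * log10(W / W_ref)
Compute ratio: W / W_ref = 82929400000000
Compute log10: log10(82929400000000) = 13.918709
Multiply: SWL = 10 * 13.918709 = 139.19

139.19 dB


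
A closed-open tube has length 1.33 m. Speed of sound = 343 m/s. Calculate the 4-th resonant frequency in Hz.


Given values:
  Tube type: closed-open, L = 1.33 m, c = 343 m/s, n = 4
Formula: f_n = (2n - 1) * c / (4 * L)
Compute 2n - 1 = 2*4 - 1 = 7
Compute 4 * L = 4 * 1.33 = 5.32
f = 7 * 343 / 5.32
f = 451.32

451.32 Hz


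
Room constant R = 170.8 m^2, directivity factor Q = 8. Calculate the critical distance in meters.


Given values:
  R = 170.8 m^2, Q = 8
Formula: d_c = 0.141 * sqrt(Q * R)
Compute Q * R = 8 * 170.8 = 1366.4
Compute sqrt(1366.4) = 36.9648
d_c = 0.141 * 36.9648 = 5.212

5.212 m


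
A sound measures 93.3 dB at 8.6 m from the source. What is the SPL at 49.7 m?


Given values:
  SPL1 = 93.3 dB, r1 = 8.6 m, r2 = 49.7 m
Formula: SPL2 = SPL1 - 20 * log10(r2 / r1)
Compute ratio: r2 / r1 = 49.7 / 8.6 = 5.7791
Compute log10: log10(5.7791) = 0.76186
Compute drop: 20 * 0.76186 = 15.2372
SPL2 = 93.3 - 15.2372 = 78.06

78.06 dB


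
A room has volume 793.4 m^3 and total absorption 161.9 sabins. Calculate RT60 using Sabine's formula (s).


Given values:
  V = 793.4 m^3
  A = 161.9 sabins
Formula: RT60 = 0.161 * V / A
Numerator: 0.161 * 793.4 = 127.7374
RT60 = 127.7374 / 161.9 = 0.789

0.789 s


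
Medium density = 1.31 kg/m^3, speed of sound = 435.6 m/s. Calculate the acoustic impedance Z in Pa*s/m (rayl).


Given values:
  rho = 1.31 kg/m^3
  c = 435.6 m/s
Formula: Z = rho * c
Z = 1.31 * 435.6
Z = 570.64

570.64 rayl


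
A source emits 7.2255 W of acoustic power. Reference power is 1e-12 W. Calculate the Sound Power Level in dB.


Given values:
  W = 7.2255 W
  W_ref = 1e-12 W
Formula: SWL = 10 * log10(W / W_ref)
Compute ratio: W / W_ref = 7225500000000
Compute log10: log10(7225500000000) = 12.858868
Multiply: SWL = 10 * 12.858868 = 128.59

128.59 dB


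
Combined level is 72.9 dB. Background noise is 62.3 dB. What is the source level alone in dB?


Given values:
  L_total = 72.9 dB, L_bg = 62.3 dB
Formula: L_source = 10 * log10(10^(L_total/10) - 10^(L_bg/10))
Convert to linear:
  10^(72.9/10) = 19498445.9976
  10^(62.3/10) = 1698243.6525
Difference: 19498445.9976 - 1698243.6525 = 17800202.3451
L_source = 10 * log10(17800202.3451) = 72.5

72.5 dB


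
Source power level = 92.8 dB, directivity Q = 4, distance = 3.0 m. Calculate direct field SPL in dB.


Given values:
  Lw = 92.8 dB, Q = 4, r = 3.0 m
Formula: SPL = Lw + 10 * log10(Q / (4 * pi * r^2))
Compute 4 * pi * r^2 = 4 * pi * 3.0^2 = 113.0973
Compute Q / denom = 4 / 113.0973 = 0.03536778
Compute 10 * log10(0.03536778) = -14.5139
SPL = 92.8 + (-14.5139) = 78.29

78.29 dB


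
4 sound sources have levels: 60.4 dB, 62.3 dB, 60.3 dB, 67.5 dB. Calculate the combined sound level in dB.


Formula: L_total = 10 * log10( sum(10^(Li/10)) )
  Source 1: 10^(60.4/10) = 1096478.1961
  Source 2: 10^(62.3/10) = 1698243.6525
  Source 3: 10^(60.3/10) = 1071519.3052
  Source 4: 10^(67.5/10) = 5623413.2519
Sum of linear values = 9489654.4057
L_total = 10 * log10(9489654.4057) = 69.77

69.77 dB


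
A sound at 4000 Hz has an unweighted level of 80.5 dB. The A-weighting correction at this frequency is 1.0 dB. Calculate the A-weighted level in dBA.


Given values:
  SPL = 80.5 dB
  A-weighting at 4000 Hz = 1.0 dB
Formula: L_A = SPL + A_weight
L_A = 80.5 + (1.0)
L_A = 81.5

81.5 dBA


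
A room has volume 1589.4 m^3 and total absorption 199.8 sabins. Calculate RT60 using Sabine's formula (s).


Given values:
  V = 1589.4 m^3
  A = 199.8 sabins
Formula: RT60 = 0.161 * V / A
Numerator: 0.161 * 1589.4 = 255.8934
RT60 = 255.8934 / 199.8 = 1.281

1.281 s


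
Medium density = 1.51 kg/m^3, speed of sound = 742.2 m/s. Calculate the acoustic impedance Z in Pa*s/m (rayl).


Given values:
  rho = 1.51 kg/m^3
  c = 742.2 m/s
Formula: Z = rho * c
Z = 1.51 * 742.2
Z = 1120.72

1120.72 rayl


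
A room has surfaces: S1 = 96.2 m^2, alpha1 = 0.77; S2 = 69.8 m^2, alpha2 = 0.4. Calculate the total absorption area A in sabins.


Given surfaces:
  Surface 1: 96.2 * 0.77 = 74.074
  Surface 2: 69.8 * 0.4 = 27.92
Formula: A = sum(Si * alpha_i)
A = 74.074 + 27.92
A = 101.99

101.99 sabins


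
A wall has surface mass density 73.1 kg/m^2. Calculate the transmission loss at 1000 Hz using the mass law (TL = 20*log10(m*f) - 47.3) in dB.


Given values:
  m = 73.1 kg/m^2, f = 1000 Hz
Formula: TL = 20 * log10(m * f) - 47.3
Compute m * f = 73.1 * 1000 = 73100.0
Compute log10(73100.0) = 4.863917
Compute 20 * 4.863917 = 97.2783
TL = 97.2783 - 47.3 = 49.98

49.98 dB


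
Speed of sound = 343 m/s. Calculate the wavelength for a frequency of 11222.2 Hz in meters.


Given values:
  c = 343 m/s, f = 11222.2 Hz
Formula: lambda = c / f
lambda = 343 / 11222.2
lambda = 0.0306

0.0306 m


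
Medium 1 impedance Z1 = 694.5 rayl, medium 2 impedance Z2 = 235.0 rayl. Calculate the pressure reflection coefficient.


Given values:
  Z1 = 694.5 rayl, Z2 = 235.0 rayl
Formula: R = (Z2 - Z1) / (Z2 + Z1)
Numerator: Z2 - Z1 = 235.0 - 694.5 = -459.5
Denominator: Z2 + Z1 = 235.0 + 694.5 = 929.5
R = -459.5 / 929.5 = -0.4944

-0.4944


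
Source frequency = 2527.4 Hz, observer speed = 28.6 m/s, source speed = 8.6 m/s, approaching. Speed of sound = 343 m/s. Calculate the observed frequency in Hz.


Given values:
  f_s = 2527.4 Hz, v_o = 28.6 m/s, v_s = 8.6 m/s
  Direction: approaching
Formula: f_o = f_s * (c + v_o) / (c - v_s)
Numerator: c + v_o = 343 + 28.6 = 371.6
Denominator: c - v_s = 343 - 8.6 = 334.4
f_o = 2527.4 * 371.6 / 334.4 = 2808.56

2808.56 Hz


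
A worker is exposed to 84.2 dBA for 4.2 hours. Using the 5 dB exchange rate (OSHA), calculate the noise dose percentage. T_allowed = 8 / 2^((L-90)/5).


Given values:
  L = 84.2 dBA, T = 4.2 hours
Formula: T_allowed = 8 / 2^((L - 90) / 5)
Compute exponent: (84.2 - 90) / 5 = -1.16
Compute 2^(-1.16) = 0.447513
T_allowed = 8 / 0.447513 = 17.876576 hours
Dose = (T / T_allowed) * 100
Dose = (4.2 / 17.876576) * 100 = 23.49

23.49 %


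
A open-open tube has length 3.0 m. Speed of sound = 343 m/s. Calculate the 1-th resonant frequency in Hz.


Given values:
  Tube type: open-open, L = 3.0 m, c = 343 m/s, n = 1
Formula: f_n = n * c / (2 * L)
Compute 2 * L = 2 * 3.0 = 6.0
f = 1 * 343 / 6.0
f = 57.17

57.17 Hz


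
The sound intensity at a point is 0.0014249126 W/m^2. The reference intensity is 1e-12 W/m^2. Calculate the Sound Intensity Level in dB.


Given values:
  I = 0.0014249126 W/m^2
  I_ref = 1e-12 W/m^2
Formula: SIL = 10 * log10(I / I_ref)
Compute ratio: I / I_ref = 1424912600
Compute log10: log10(1424912600) = 9.153788
Multiply: SIL = 10 * 9.153788 = 91.54

91.54 dB


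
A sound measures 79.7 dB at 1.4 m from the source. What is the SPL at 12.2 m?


Given values:
  SPL1 = 79.7 dB, r1 = 1.4 m, r2 = 12.2 m
Formula: SPL2 = SPL1 - 20 * log10(r2 / r1)
Compute ratio: r2 / r1 = 12.2 / 1.4 = 8.7143
Compute log10: log10(8.7143) = 0.940233
Compute drop: 20 * 0.940233 = 18.8047
SPL2 = 79.7 - 18.8047 = 60.9

60.9 dB


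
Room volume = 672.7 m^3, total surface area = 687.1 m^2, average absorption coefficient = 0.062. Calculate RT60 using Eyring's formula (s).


Given values:
  V = 672.7 m^3, S = 687.1 m^2, alpha = 0.062
Formula: RT60 = 0.161 * V / (-S * ln(1 - alpha))
Compute ln(1 - 0.062) = ln(0.938) = -0.064005
Denominator: -687.1 * -0.064005 = 43.9778
Numerator: 0.161 * 672.7 = 108.3047
RT60 = 108.3047 / 43.9778 = 2.463

2.463 s


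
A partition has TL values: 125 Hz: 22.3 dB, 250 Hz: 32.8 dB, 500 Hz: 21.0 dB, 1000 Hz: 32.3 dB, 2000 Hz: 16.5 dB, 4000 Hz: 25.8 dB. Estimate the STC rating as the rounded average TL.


Given TL values at each frequency:
  125 Hz: 22.3 dB
  250 Hz: 32.8 dB
  500 Hz: 21.0 dB
  1000 Hz: 32.3 dB
  2000 Hz: 16.5 dB
  4000 Hz: 25.8 dB
Formula: STC ~ round(average of TL values)
Sum = 22.3 + 32.8 + 21.0 + 32.3 + 16.5 + 25.8 = 150.7
Average = 150.7 / 6 = 25.12
Rounded: 25

25


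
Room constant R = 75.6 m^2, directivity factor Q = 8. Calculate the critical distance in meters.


Given values:
  R = 75.6 m^2, Q = 8
Formula: d_c = 0.141 * sqrt(Q * R)
Compute Q * R = 8 * 75.6 = 604.8
Compute sqrt(604.8) = 24.5927
d_c = 0.141 * 24.5927 = 3.468

3.468 m


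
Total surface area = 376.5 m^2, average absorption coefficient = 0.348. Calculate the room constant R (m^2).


Given values:
  S = 376.5 m^2, alpha = 0.348
Formula: R = S * alpha / (1 - alpha)
Numerator: 376.5 * 0.348 = 131.022
Denominator: 1 - 0.348 = 0.652
R = 131.022 / 0.652 = 200.95

200.95 m^2


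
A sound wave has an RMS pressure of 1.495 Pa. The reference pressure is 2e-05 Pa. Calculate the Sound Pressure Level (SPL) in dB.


Given values:
  p = 1.495 Pa
  p_ref = 2e-05 Pa
Formula: SPL = 20 * log10(p / p_ref)
Compute ratio: p / p_ref = 1.495 / 2e-05 = 74750
Compute log10: log10(74750) = 4.873611
Multiply: SPL = 20 * 4.873611 = 97.47

97.47 dB


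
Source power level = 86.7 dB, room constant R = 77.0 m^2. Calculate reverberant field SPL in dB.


Given values:
  Lw = 86.7 dB, R = 77.0 m^2
Formula: SPL = Lw + 10 * log10(4 / R)
Compute 4 / R = 4 / 77.0 = 0.051948
Compute 10 * log10(0.051948) = -12.8443
SPL = 86.7 + (-12.8443) = 73.86

73.86 dB


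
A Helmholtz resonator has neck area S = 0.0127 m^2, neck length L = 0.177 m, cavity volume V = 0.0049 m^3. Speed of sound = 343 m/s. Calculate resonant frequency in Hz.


Given values:
  S = 0.0127 m^2, L = 0.177 m, V = 0.0049 m^3, c = 343 m/s
Formula: f = (c / (2*pi)) * sqrt(S / (V * L))
Compute V * L = 0.0049 * 0.177 = 0.0008673
Compute S / (V * L) = 0.0127 / 0.0008673 = 14.6431
Compute sqrt(14.6431) = 3.82663
Compute c / (2*pi) = 343 / 6.283185 = 54.590148
f = 54.590148 * 3.82663 = 208.9

208.9 Hz


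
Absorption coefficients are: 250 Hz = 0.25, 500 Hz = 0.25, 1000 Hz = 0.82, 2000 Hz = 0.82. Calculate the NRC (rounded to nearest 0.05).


Given values:
  a_250 = 0.25, a_500 = 0.25
  a_1000 = 0.82, a_2000 = 0.82
Formula: NRC = (a250 + a500 + a1000 + a2000) / 4
Sum = 0.25 + 0.25 + 0.82 + 0.82 = 2.14
NRC = 2.14 / 4 = 0.535
Rounded to nearest 0.05: 0.55

0.55


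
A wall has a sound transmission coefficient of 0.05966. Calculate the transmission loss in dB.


Given values:
  tau = 0.05966
Formula: TL = 10 * log10(1 / tau)
Compute 1 / tau = 1 / 0.05966 = 16.7616
Compute log10(16.7616) = 1.224315
TL = 10 * 1.224315 = 12.24

12.24 dB


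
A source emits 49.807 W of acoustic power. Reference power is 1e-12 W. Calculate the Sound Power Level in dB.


Given values:
  W = 49.807 W
  W_ref = 1e-12 W
Formula: SWL = 10 * log10(W / W_ref)
Compute ratio: W / W_ref = 49807000000000
Compute log10: log10(49807000000000) = 13.69729
Multiply: SWL = 10 * 13.69729 = 136.97

136.97 dB


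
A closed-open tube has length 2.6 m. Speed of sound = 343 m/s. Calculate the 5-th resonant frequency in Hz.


Given values:
  Tube type: closed-open, L = 2.6 m, c = 343 m/s, n = 5
Formula: f_n = (2n - 1) * c / (4 * L)
Compute 2n - 1 = 2*5 - 1 = 9
Compute 4 * L = 4 * 2.6 = 10.4
f = 9 * 343 / 10.4
f = 296.83

296.83 Hz


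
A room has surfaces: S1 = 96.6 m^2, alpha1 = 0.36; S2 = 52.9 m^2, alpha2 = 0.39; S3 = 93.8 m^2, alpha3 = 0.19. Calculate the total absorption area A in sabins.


Given surfaces:
  Surface 1: 96.6 * 0.36 = 34.776
  Surface 2: 52.9 * 0.39 = 20.631
  Surface 3: 93.8 * 0.19 = 17.822
Formula: A = sum(Si * alpha_i)
A = 34.776 + 20.631 + 17.822
A = 73.23

73.23 sabins


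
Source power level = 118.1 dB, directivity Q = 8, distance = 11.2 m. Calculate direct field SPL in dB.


Given values:
  Lw = 118.1 dB, Q = 8, r = 11.2 m
Formula: SPL = Lw + 10 * log10(Q / (4 * pi * r^2))
Compute 4 * pi * r^2 = 4 * pi * 11.2^2 = 1576.3255
Compute Q / denom = 8 / 1576.3255 = 0.00507509
Compute 10 * log10(0.00507509) = -22.9456
SPL = 118.1 + (-22.9456) = 95.15

95.15 dB


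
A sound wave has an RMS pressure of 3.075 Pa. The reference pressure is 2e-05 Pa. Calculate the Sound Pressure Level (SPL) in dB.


Given values:
  p = 3.075 Pa
  p_ref = 2e-05 Pa
Formula: SPL = 20 * log10(p / p_ref)
Compute ratio: p / p_ref = 3.075 / 2e-05 = 153750
Compute log10: log10(153750) = 5.186815
Multiply: SPL = 20 * 5.186815 = 103.74

103.74 dB


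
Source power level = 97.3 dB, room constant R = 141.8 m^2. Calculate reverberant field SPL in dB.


Given values:
  Lw = 97.3 dB, R = 141.8 m^2
Formula: SPL = Lw + 10 * log10(4 / R)
Compute 4 / R = 4 / 141.8 = 0.028209
Compute 10 * log10(0.028209) = -15.4961
SPL = 97.3 + (-15.4961) = 81.8

81.8 dB


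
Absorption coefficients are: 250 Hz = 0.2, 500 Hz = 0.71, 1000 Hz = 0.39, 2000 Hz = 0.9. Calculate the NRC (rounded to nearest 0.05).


Given values:
  a_250 = 0.2, a_500 = 0.71
  a_1000 = 0.39, a_2000 = 0.9
Formula: NRC = (a250 + a500 + a1000 + a2000) / 4
Sum = 0.2 + 0.71 + 0.39 + 0.9 = 2.2
NRC = 2.2 / 4 = 0.55
Rounded to nearest 0.05: 0.55

0.55


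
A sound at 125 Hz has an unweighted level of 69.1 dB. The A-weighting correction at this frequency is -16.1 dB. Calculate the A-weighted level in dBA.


Given values:
  SPL = 69.1 dB
  A-weighting at 125 Hz = -16.1 dB
Formula: L_A = SPL + A_weight
L_A = 69.1 + (-16.1)
L_A = 53.0

53.0 dBA


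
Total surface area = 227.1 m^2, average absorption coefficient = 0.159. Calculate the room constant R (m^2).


Given values:
  S = 227.1 m^2, alpha = 0.159
Formula: R = S * alpha / (1 - alpha)
Numerator: 227.1 * 0.159 = 36.1089
Denominator: 1 - 0.159 = 0.841
R = 36.1089 / 0.841 = 42.94

42.94 m^2


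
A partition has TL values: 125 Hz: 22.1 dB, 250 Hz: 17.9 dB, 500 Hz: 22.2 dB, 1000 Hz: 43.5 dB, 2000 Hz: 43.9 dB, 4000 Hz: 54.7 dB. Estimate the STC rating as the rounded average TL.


Given TL values at each frequency:
  125 Hz: 22.1 dB
  250 Hz: 17.9 dB
  500 Hz: 22.2 dB
  1000 Hz: 43.5 dB
  2000 Hz: 43.9 dB
  4000 Hz: 54.7 dB
Formula: STC ~ round(average of TL values)
Sum = 22.1 + 17.9 + 22.2 + 43.5 + 43.9 + 54.7 = 204.3
Average = 204.3 / 6 = 34.05
Rounded: 34

34


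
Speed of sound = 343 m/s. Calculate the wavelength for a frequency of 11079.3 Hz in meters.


Given values:
  c = 343 m/s, f = 11079.3 Hz
Formula: lambda = c / f
lambda = 343 / 11079.3
lambda = 0.031

0.031 m


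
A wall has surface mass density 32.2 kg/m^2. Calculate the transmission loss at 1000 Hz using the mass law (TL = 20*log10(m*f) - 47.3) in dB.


Given values:
  m = 32.2 kg/m^2, f = 1000 Hz
Formula: TL = 20 * log10(m * f) - 47.3
Compute m * f = 32.2 * 1000 = 32200.0
Compute log10(32200.0) = 4.507856
Compute 20 * 4.507856 = 90.1571
TL = 90.1571 - 47.3 = 42.86

42.86 dB


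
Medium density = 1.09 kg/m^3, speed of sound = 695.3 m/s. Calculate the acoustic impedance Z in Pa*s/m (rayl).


Given values:
  rho = 1.09 kg/m^3
  c = 695.3 m/s
Formula: Z = rho * c
Z = 1.09 * 695.3
Z = 757.88

757.88 rayl


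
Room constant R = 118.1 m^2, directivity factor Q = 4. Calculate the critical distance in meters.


Given values:
  R = 118.1 m^2, Q = 4
Formula: d_c = 0.141 * sqrt(Q * R)
Compute Q * R = 4 * 118.1 = 472.4
Compute sqrt(472.4) = 21.7348
d_c = 0.141 * 21.7348 = 3.065

3.065 m


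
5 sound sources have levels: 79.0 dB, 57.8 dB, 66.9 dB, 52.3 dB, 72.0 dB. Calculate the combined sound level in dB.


Formula: L_total = 10 * log10( sum(10^(Li/10)) )
  Source 1: 10^(79.0/10) = 79432823.4724
  Source 2: 10^(57.8/10) = 602559.5861
  Source 3: 10^(66.9/10) = 4897788.1937
  Source 4: 10^(52.3/10) = 169824.3652
  Source 5: 10^(72.0/10) = 15848931.9246
Sum of linear values = 100951927.542
L_total = 10 * log10(100951927.542) = 80.04

80.04 dB


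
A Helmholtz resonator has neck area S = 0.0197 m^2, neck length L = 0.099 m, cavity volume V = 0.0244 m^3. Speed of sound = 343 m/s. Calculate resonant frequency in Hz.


Given values:
  S = 0.0197 m^2, L = 0.099 m, V = 0.0244 m^3, c = 343 m/s
Formula: f = (c / (2*pi)) * sqrt(S / (V * L))
Compute V * L = 0.0244 * 0.099 = 0.0024156
Compute S / (V * L) = 0.0197 / 0.0024156 = 8.1553
Compute sqrt(8.1553) = 2.855749
Compute c / (2*pi) = 343 / 6.283185 = 54.590148
f = 54.590148 * 2.855749 = 155.9

155.9 Hz


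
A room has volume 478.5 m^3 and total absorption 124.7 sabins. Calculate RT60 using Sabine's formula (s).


Given values:
  V = 478.5 m^3
  A = 124.7 sabins
Formula: RT60 = 0.161 * V / A
Numerator: 0.161 * 478.5 = 77.0385
RT60 = 77.0385 / 124.7 = 0.618

0.618 s


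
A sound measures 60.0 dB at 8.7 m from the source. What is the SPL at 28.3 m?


Given values:
  SPL1 = 60.0 dB, r1 = 8.7 m, r2 = 28.3 m
Formula: SPL2 = SPL1 - 20 * log10(r2 / r1)
Compute ratio: r2 / r1 = 28.3 / 8.7 = 3.2529
Compute log10: log10(3.2529) = 0.512271
Compute drop: 20 * 0.512271 = 10.2454
SPL2 = 60.0 - 10.2454 = 49.75

49.75 dB


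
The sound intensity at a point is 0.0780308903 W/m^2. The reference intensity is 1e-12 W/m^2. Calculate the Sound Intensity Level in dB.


Given values:
  I = 0.0780308903 W/m^2
  I_ref = 1e-12 W/m^2
Formula: SIL = 10 * log10(I / I_ref)
Compute ratio: I / I_ref = 78030890300
Compute log10: log10(78030890300) = 10.892267
Multiply: SIL = 10 * 10.892267 = 108.92

108.92 dB


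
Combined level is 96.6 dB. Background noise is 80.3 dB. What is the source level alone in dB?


Given values:
  L_total = 96.6 dB, L_bg = 80.3 dB
Formula: L_source = 10 * log10(10^(L_total/10) - 10^(L_bg/10))
Convert to linear:
  10^(96.6/10) = 4570881896.1488
  10^(80.3/10) = 107151930.5238
Difference: 4570881896.1488 - 107151930.5238 = 4463729965.625
L_source = 10 * log10(4463729965.625) = 96.5

96.5 dB


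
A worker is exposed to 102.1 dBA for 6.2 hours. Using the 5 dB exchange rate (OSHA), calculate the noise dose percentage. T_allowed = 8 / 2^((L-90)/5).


Given values:
  L = 102.1 dBA, T = 6.2 hours
Formula: T_allowed = 8 / 2^((L - 90) / 5)
Compute exponent: (102.1 - 90) / 5 = 2.42
Compute 2^(2.42) = 5.35171
T_allowed = 8 / 5.35171 = 1.494849 hours
Dose = (T / T_allowed) * 100
Dose = (6.2 / 1.494849) * 100 = 414.76

414.76 %


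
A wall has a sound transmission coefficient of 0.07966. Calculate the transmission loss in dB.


Given values:
  tau = 0.07966
Formula: TL = 10 * log10(1 / tau)
Compute 1 / tau = 1 / 0.07966 = 12.5534
Compute log10(12.5534) = 1.098761
TL = 10 * 1.098761 = 10.99

10.99 dB


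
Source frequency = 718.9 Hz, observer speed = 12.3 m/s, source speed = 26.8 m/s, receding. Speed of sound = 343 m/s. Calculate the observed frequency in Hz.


Given values:
  f_s = 718.9 Hz, v_o = 12.3 m/s, v_s = 26.8 m/s
  Direction: receding
Formula: f_o = f_s * (c - v_o) / (c + v_s)
Numerator: c - v_o = 343 - 12.3 = 330.7
Denominator: c + v_s = 343 + 26.8 = 369.8
f_o = 718.9 * 330.7 / 369.8 = 642.89

642.89 Hz


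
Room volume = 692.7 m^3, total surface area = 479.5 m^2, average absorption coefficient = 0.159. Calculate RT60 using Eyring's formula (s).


Given values:
  V = 692.7 m^3, S = 479.5 m^2, alpha = 0.159
Formula: RT60 = 0.161 * V / (-S * ln(1 - alpha))
Compute ln(1 - 0.159) = ln(0.841) = -0.173164
Denominator: -479.5 * -0.173164 = 83.0321
Numerator: 0.161 * 692.7 = 111.5247
RT60 = 111.5247 / 83.0321 = 1.343

1.343 s


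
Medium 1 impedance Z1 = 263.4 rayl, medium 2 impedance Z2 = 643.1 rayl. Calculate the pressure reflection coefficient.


Given values:
  Z1 = 263.4 rayl, Z2 = 643.1 rayl
Formula: R = (Z2 - Z1) / (Z2 + Z1)
Numerator: Z2 - Z1 = 643.1 - 263.4 = 379.7
Denominator: Z2 + Z1 = 643.1 + 263.4 = 906.5
R = 379.7 / 906.5 = 0.4189

0.4189


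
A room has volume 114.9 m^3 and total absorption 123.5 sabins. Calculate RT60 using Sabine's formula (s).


Given values:
  V = 114.9 m^3
  A = 123.5 sabins
Formula: RT60 = 0.161 * V / A
Numerator: 0.161 * 114.9 = 18.4989
RT60 = 18.4989 / 123.5 = 0.15

0.15 s


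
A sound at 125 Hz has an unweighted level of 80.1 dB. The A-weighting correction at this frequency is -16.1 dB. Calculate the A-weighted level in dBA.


Given values:
  SPL = 80.1 dB
  A-weighting at 125 Hz = -16.1 dB
Formula: L_A = SPL + A_weight
L_A = 80.1 + (-16.1)
L_A = 64.0

64.0 dBA


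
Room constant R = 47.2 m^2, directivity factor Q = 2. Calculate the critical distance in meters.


Given values:
  R = 47.2 m^2, Q = 2
Formula: d_c = 0.141 * sqrt(Q * R)
Compute Q * R = 2 * 47.2 = 94.4
Compute sqrt(94.4) = 9.716
d_c = 0.141 * 9.716 = 1.37

1.37 m


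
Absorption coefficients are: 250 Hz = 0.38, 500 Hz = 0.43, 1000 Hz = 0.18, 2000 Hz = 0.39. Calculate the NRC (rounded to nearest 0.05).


Given values:
  a_250 = 0.38, a_500 = 0.43
  a_1000 = 0.18, a_2000 = 0.39
Formula: NRC = (a250 + a500 + a1000 + a2000) / 4
Sum = 0.38 + 0.43 + 0.18 + 0.39 = 1.38
NRC = 1.38 / 4 = 0.345
Rounded to nearest 0.05: 0.35

0.35


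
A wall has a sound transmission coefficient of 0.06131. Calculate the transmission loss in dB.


Given values:
  tau = 0.06131
Formula: TL = 10 * log10(1 / tau)
Compute 1 / tau = 1 / 0.06131 = 16.3106
Compute log10(16.3106) = 1.21247
TL = 10 * 1.21247 = 12.12

12.12 dB


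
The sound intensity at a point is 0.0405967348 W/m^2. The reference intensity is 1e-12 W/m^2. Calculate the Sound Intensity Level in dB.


Given values:
  I = 0.0405967348 W/m^2
  I_ref = 1e-12 W/m^2
Formula: SIL = 10 * log10(I / I_ref)
Compute ratio: I / I_ref = 40596734800
Compute log10: log10(40596734800) = 10.608491
Multiply: SIL = 10 * 10.608491 = 106.08

106.08 dB


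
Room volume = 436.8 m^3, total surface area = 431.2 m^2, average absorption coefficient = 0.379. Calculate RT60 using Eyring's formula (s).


Given values:
  V = 436.8 m^3, S = 431.2 m^2, alpha = 0.379
Formula: RT60 = 0.161 * V / (-S * ln(1 - alpha))
Compute ln(1 - 0.379) = ln(0.621) = -0.476424
Denominator: -431.2 * -0.476424 = 205.434
Numerator: 0.161 * 436.8 = 70.3248
RT60 = 70.3248 / 205.434 = 0.342

0.342 s


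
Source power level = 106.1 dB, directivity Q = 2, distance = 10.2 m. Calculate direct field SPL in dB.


Given values:
  Lw = 106.1 dB, Q = 2, r = 10.2 m
Formula: SPL = Lw + 10 * log10(Q / (4 * pi * r^2))
Compute 4 * pi * r^2 = 4 * pi * 10.2^2 = 1307.4052
Compute Q / denom = 2 / 1307.4052 = 0.00152975
Compute 10 * log10(0.00152975) = -28.1538
SPL = 106.1 + (-28.1538) = 77.95

77.95 dB


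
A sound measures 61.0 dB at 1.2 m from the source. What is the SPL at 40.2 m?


Given values:
  SPL1 = 61.0 dB, r1 = 1.2 m, r2 = 40.2 m
Formula: SPL2 = SPL1 - 20 * log10(r2 / r1)
Compute ratio: r2 / r1 = 40.2 / 1.2 = 33.5
Compute log10: log10(33.5) = 1.525045
Compute drop: 20 * 1.525045 = 30.5009
SPL2 = 61.0 - 30.5009 = 30.5

30.5 dB


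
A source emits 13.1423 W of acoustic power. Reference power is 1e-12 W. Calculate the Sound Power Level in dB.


Given values:
  W = 13.1423 W
  W_ref = 1e-12 W
Formula: SWL = 10 * log10(W / W_ref)
Compute ratio: W / W_ref = 13142300000000
Compute log10: log10(13142300000000) = 13.118671
Multiply: SWL = 10 * 13.118671 = 131.19

131.19 dB


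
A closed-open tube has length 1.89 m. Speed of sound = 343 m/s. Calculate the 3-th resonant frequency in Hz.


Given values:
  Tube type: closed-open, L = 1.89 m, c = 343 m/s, n = 3
Formula: f_n = (2n - 1) * c / (4 * L)
Compute 2n - 1 = 2*3 - 1 = 5
Compute 4 * L = 4 * 1.89 = 7.56
f = 5 * 343 / 7.56
f = 226.85

226.85 Hz


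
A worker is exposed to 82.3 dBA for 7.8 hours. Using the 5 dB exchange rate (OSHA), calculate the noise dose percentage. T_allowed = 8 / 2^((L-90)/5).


Given values:
  L = 82.3 dBA, T = 7.8 hours
Formula: T_allowed = 8 / 2^((L - 90) / 5)
Compute exponent: (82.3 - 90) / 5 = -1.54
Compute 2^(-1.54) = 0.343885
T_allowed = 8 / 0.343885 = 23.263591 hours
Dose = (T / T_allowed) * 100
Dose = (7.8 / 23.263591) * 100 = 33.53

33.53 %


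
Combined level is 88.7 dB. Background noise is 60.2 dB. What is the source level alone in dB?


Given values:
  L_total = 88.7 dB, L_bg = 60.2 dB
Formula: L_source = 10 * log10(10^(L_total/10) - 10^(L_bg/10))
Convert to linear:
  10^(88.7/10) = 741310241.3009
  10^(60.2/10) = 1047128.5481
Difference: 741310241.3009 - 1047128.5481 = 740263112.7528
L_source = 10 * log10(740263112.7528) = 88.69

88.69 dB
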